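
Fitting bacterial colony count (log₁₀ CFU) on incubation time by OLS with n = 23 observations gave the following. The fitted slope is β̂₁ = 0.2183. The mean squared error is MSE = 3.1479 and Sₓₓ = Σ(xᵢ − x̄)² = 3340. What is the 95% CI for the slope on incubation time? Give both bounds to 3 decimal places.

SE(β̂₁) = √(MSE/Sₓₓ) = √(3.1479/3340) = 0.0306999.
df = n − 2 = 21.
t* = t_{0.025, 21} = 2.079614.
Margin = t* × SE = 2.079614 × 0.0306999 = 0.06384.
CI: 0.2183 ± 0.06384 → (0.154, 0.282).
With 95% confidence, each one-unit increase in incubation time is associated with a change of between 0.154 and 0.282 log₁₀ CFU in bacterial colony count.

(0.154, 0.282)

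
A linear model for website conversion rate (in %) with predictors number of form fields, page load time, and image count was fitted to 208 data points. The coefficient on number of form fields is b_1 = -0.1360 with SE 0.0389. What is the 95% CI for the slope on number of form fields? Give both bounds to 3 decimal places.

(-0.213, -0.059)

df = n − k − 1 = 208 − 3 − 1 = 204.
t* = t_{0.025, 204} = 1.971661.
Margin = t* × SE = 1.971661 × 0.0389 = 0.07670.
CI: -0.1360 ± 0.07670 → (-0.213, -0.059).
With 95% confidence, each one-unit increase in number of form fields is associated with a change of between -0.213 and -0.059 % in website conversion rate, holding the other predictors fixed.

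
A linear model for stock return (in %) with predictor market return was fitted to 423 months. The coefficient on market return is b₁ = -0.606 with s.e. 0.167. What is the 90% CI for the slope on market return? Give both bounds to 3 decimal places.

df = n − 2 = 423 − 2 = 421.
t* = t_{0.05, 421} = 1.648481.
Margin = t* × SE = 1.648481 × 0.167 = 0.27530.
CI: -0.606 ± 0.27530 → (-0.881, -0.331).
With 90% confidence, each one-unit increase in market return is associated with a change of between -0.881 and -0.331 % in stock return.

(-0.881, -0.331)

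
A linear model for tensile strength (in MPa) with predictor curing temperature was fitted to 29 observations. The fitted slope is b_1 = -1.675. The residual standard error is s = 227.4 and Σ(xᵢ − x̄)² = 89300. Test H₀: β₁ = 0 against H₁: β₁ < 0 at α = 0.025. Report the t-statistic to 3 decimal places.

t = -2.201

SE(b_1) = s/√Sₓₓ = 227.4/√89300 = 0.760965.
t = -1.675 / 0.760965 = -2.201.
df = n − 2 = 27.
One-sided p ≈ 0.0182, which is < 0.025, so reject H₀.
There is evidence that the true slope on curing temperature is negative.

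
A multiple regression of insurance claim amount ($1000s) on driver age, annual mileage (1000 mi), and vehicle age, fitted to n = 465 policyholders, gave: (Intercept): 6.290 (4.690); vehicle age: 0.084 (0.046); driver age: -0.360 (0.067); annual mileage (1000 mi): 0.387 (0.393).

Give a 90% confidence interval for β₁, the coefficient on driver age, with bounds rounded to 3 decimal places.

Read off: b = -0.360, SE = 0.067 for driver age.
df = n − k − 1 = 465 − 3 − 1 = 461.
t* = t_{0.05, 461} = 1.648166.
Margin = t* × SE = 1.648166 × 0.067 = 0.11043.
CI: -0.360 ± 0.11043 → (-0.470, -0.250).

(-0.470, -0.250)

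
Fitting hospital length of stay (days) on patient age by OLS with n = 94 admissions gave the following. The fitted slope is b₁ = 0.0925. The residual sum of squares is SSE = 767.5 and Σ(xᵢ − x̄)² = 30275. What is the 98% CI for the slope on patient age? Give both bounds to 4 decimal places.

MSE = SSE/(n − 2) = 767.5/92 = 8.34239.
SE(b₁) = √(MSE/Sₓₓ) = √(8.34239/30275) = 0.0165998.
df = n − 2 = 92.
t* = t_{0.01, 92} = 2.367566.
Margin = t* × SE = 2.367566 × 0.0165998 = 0.039301.
CI: 0.0925 ± 0.039301 → (0.0532, 0.1318).
With 98% confidence, each one-unit increase in patient age is associated with a change of between 0.0532 and 0.1318 days in hospital length of stay.

(0.0532, 0.1318)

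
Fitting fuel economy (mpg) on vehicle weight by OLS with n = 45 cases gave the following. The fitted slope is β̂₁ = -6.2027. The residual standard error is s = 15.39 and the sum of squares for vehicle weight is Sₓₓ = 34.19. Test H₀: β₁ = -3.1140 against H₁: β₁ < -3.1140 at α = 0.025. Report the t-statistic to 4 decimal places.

t = -1.1735

SE(β̂₁) = s/√Sₓₓ = 15.39/√34.19 = 2.63202.
t = (-6.2027 − (-3.1140)) / 2.63202 = -1.1735.
df = n − 2 = 43.
One-sided p ≈ 0.1235, which is ≥ 0.025, so fail to reject H₀.
The data do not give significant evidence that the true slope on vehicle weight is below -3.1140 mpg per unit.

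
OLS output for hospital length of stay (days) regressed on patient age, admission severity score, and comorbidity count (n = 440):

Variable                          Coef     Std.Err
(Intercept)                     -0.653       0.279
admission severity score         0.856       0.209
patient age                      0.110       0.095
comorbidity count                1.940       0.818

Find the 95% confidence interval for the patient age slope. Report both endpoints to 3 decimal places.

(-0.077, 0.297)

Read off: b = 0.110, SE = 0.095 for patient age.
df = n − k − 1 = 440 − 3 − 1 = 436.
t* = t_{0.025, 436} = 1.96542.
Margin = t* × SE = 1.96542 × 0.095 = 0.18671.
CI: 0.110 ± 0.18671 → (-0.077, 0.297).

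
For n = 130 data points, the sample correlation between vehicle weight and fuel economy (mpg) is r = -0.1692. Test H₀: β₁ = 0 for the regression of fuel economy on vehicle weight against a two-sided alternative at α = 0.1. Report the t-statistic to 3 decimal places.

t = -1.942

t = r·√(n − 2)/√(1 − r²) = -0.1692·√128/√0.971371 = -1.942.
df = n − 2 = 128.
Two-sided p ≈ 0.0543, which is < 0.1, so reject H₀.
There is evidence of a linear association between vehicle weight and fuel economy.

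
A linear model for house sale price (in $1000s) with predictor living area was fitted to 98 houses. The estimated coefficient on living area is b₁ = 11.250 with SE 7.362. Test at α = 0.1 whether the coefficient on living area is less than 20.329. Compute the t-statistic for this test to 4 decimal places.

H₀: β₁ = 20.329 vs H₁: β₁ < 20.329.
t = (b₁ − β₁⁰)/SE = (11.250 − 20.329) / 7.362 = -1.2332.
df = n − 2 = 98 − 2 = 96.
One-sided p ≈ 0.1103, which is ≥ 0.1, so fail to reject H₀.
The data do not give significant evidence that the true slope on living area is below 20.329 $1000s per unit.

t = -1.2332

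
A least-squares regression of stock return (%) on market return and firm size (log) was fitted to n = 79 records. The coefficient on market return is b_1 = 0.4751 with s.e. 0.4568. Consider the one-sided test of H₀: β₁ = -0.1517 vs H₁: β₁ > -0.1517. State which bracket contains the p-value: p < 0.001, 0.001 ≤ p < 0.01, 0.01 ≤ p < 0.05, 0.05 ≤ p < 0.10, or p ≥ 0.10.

0.05 ≤ p < 0.10

t = (0.4751 − (-0.1517)) / 0.4568 = 1.372.
df = n − k − 1 = 79 − 2 − 1 = 76.
One-sided p = P(T_{76} > t) ≈ 0.0870.
So 0.05 ≤ p < 0.10.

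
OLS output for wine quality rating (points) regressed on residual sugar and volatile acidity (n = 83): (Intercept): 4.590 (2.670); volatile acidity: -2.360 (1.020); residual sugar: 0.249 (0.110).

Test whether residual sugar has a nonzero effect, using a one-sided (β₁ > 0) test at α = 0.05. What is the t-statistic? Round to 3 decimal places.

t = 2.264

Read off: b = 0.249, SE = 0.110 for residual sugar.
H₀: β₁ = 0 vs H₁: β₁ > 0.
t = 0.249 / 0.110 = 2.264.
df = n − k − 1 = 83 − 2 − 1 = 80.
One-sided p ≈ 0.0132, which is < 0.05, so reject H₀.
There is evidence that the true slope on residual sugar is positive, holding the other predictors fixed.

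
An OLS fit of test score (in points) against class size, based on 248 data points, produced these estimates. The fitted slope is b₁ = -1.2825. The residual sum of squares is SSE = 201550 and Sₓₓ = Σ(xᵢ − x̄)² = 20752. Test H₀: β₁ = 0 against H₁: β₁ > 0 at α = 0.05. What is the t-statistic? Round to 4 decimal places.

t = -6.4545

MSE = SSE/(n − 2) = 201550/246 = 819.309.
SE(b₁) = √(MSE/Sₓₓ) = √(819.309/20752) = 0.198698.
t = -1.2825 / 0.198698 = -6.4545.
df = n − 2 = 246.
One-sided p ≈ 1.0000, which is ≥ 0.05, so fail to reject H₀.
The data do not give significant evidence that the true slope on class size is positive.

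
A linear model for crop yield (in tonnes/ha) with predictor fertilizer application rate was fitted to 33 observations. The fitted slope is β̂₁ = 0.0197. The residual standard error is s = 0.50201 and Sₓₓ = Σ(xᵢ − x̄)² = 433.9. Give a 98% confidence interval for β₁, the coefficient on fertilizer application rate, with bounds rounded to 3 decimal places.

(-0.039, 0.079)

SE(β̂₁) = s/√Sₓₓ = 0.50201/√433.9 = 0.0241.
df = n − 2 = 31.
t* = t_{0.01, 31} = 2.452824.
Margin = t* × SE = 2.452824 × 0.0241 = 0.05911.
CI: 0.0197 ± 0.05911 → (-0.039, 0.079).
With 98% confidence, each one-unit increase in fertilizer application rate is associated with a change of between -0.039 and 0.079 tonnes/ha in crop yield.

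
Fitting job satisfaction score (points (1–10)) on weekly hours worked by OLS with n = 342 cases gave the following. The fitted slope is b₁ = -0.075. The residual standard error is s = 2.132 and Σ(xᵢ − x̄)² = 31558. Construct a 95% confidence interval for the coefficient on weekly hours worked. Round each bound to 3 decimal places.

(-0.099, -0.051)

SE(b₁) = s/√Sₓₓ = 2.132/√31558 = 0.0120014.
df = n − 2 = 340.
t* = t_{0.025, 340} = 1.966966.
Margin = t* × SE = 1.966966 × 0.0120014 = 0.02361.
CI: -0.075 ± 0.02361 → (-0.099, -0.051).
With 95% confidence, each one-unit increase in weekly hours worked is associated with a change of between -0.099 and -0.051 points (1–10) in job satisfaction score.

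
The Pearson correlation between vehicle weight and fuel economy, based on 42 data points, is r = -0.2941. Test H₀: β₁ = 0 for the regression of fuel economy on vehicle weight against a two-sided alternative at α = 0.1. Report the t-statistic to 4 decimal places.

t = r·√(n − 2)/√(1 − r²) = -0.2941·√40/√0.913505 = -1.9461.
df = n − 2 = 40.
Two-sided p ≈ 0.0587, which is < 0.1, so reject H₀.
There is evidence of a linear association between vehicle weight and fuel economy.

t = -1.9461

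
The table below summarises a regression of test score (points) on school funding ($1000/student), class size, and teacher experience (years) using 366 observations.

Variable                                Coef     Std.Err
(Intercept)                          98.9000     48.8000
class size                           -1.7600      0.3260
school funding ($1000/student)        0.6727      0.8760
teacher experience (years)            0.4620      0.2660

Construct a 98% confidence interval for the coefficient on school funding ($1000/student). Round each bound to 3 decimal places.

(-1.374, 2.720)

Read off: b = 0.6727, SE = 0.8760 for school funding ($1000/student).
df = n − k − 1 = 366 − 3 − 1 = 362.
t* = t_{0.01, 362} = 2.336693.
Margin = t* × SE = 2.336693 × 0.8760 = 2.04694.
CI: 0.6727 ± 2.04694 → (-1.374, 2.720).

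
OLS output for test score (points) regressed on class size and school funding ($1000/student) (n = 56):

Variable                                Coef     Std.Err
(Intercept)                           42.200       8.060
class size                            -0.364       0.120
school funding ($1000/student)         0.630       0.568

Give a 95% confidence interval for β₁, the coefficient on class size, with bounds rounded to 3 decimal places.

(-0.605, -0.123)

Read off: b = -0.364, SE = 0.120 for class size.
df = n − k − 1 = 56 − 2 − 1 = 53.
t* = t_{0.025, 53} = 2.005746.
Margin = t* × SE = 2.005746 × 0.120 = 0.24069.
CI: -0.364 ± 0.24069 → (-0.605, -0.123).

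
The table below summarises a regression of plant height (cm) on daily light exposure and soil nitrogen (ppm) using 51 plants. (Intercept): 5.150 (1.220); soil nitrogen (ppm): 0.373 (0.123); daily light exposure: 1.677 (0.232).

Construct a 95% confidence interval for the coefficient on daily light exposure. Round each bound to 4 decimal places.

(1.2105, 2.1435)

Read off: b = 1.677, SE = 0.232 for daily light exposure.
df = n − k − 1 = 51 − 2 − 1 = 48.
t* = t_{0.025, 48} = 2.010635.
Margin = t* × SE = 2.010635 × 0.232 = 0.466467.
CI: 1.677 ± 0.466467 → (1.2105, 2.1435).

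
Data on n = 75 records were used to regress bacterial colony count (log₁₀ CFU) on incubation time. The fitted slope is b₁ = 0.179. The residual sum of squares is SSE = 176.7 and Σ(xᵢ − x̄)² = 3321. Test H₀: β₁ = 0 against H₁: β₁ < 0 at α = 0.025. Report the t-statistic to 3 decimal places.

t = 6.630

MSE = SSE/(n − 2) = 176.7/73 = 2.42055.
SE(b₁) = √(MSE/Sₓₓ) = √(2.42055/3321) = 0.0269974.
t = 0.179 / 0.0269974 = 6.630.
df = n − 2 = 73.
One-sided p ≈ 1.0000, which is ≥ 0.025, so fail to reject H₀.
The data do not give significant evidence that the true slope on incubation time is negative.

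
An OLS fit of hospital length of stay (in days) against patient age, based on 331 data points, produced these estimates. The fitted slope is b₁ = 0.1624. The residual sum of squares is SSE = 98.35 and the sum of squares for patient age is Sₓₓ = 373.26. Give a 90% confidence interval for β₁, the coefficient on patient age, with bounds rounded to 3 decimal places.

MSE = SSE/(n − 2) = 98.35/329 = 0.298936.
SE(b₁) = √(MSE/Sₓₓ) = √(0.298936/373.26) = 0.0282998.
df = n − 2 = 329.
t* = t_{0.05, 329} = 1.649498.
Margin = t* × SE = 1.649498 × 0.0282998 = 0.04668.
CI: 0.1624 ± 0.04668 → (0.116, 0.209).
With 90% confidence, each one-unit increase in patient age is associated with a change of between 0.116 and 0.209 days in hospital length of stay.

(0.116, 0.209)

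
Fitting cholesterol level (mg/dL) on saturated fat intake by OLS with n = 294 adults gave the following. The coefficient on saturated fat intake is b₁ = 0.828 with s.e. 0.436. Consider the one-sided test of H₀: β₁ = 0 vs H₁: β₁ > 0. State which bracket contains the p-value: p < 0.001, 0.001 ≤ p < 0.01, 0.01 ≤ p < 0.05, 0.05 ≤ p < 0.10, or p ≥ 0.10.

t = 0.828 / 0.436 = 1.899.
df = n − 2 = 294 − 2 = 292.
One-sided p = P(T_{292} > t) ≈ 0.0293.
So 0.01 ≤ p < 0.05.

0.01 ≤ p < 0.05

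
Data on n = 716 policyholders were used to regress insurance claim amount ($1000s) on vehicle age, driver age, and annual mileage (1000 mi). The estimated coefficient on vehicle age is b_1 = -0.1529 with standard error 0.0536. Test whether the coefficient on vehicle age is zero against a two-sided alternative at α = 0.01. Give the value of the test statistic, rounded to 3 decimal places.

H₀: β₁ = 0 vs H₁: β₁ ≠ 0.
t = (b_1 − β₁⁰)/SE = -0.1529 / 0.0536 = -2.853.
df = n − k − 1 = 716 − 3 − 1 = 712.
Two-sided p ≈ 0.0045, which is < 0.01, so reject H₀.
There is evidence that vehicle age is associated with insurance claim amount, holding the other predictors fixed.

t = -2.853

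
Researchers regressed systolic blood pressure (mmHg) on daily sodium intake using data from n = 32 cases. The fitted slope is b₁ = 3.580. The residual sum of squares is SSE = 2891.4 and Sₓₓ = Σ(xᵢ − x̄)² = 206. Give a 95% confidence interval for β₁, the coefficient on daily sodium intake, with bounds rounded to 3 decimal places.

MSE = SSE/(n − 2) = 2891.4/30 = 96.38.
SE(b₁) = √(MSE/Sₓₓ) = √(96.38/206) = 0.684006.
df = n − 2 = 30.
t* = t_{0.025, 30} = 2.042272.
Margin = t* × SE = 2.042272 × 0.684006 = 1.39693.
CI: 3.580 ± 1.39693 → (2.183, 4.977).
With 95% confidence, each one-unit increase in daily sodium intake is associated with a change of between 2.183 and 4.977 mmHg in systolic blood pressure.

(2.183, 4.977)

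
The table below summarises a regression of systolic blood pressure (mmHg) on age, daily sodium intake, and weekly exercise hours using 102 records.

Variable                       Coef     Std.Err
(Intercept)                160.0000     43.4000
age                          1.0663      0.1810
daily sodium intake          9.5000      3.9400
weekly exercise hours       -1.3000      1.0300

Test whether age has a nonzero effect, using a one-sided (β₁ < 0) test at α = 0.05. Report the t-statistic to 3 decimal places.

t = 5.891

Read off: b = 1.0663, SE = 0.1810 for age.
H₀: β₁ = 0 vs H₁: β₁ < 0.
t = 1.0663 / 0.1810 = 5.891.
df = n − k − 1 = 102 − 3 − 1 = 98.
One-sided p ≈ 1.0000, which is ≥ 0.05, so fail to reject H₀.
The data do not give significant evidence that the true slope on age is negative, holding the other predictors fixed.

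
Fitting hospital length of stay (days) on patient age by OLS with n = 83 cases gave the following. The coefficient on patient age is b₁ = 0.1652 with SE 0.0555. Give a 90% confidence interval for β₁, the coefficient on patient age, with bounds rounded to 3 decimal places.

(0.073, 0.258)

df = n − 2 = 83 − 2 = 81.
t* = t_{0.05, 81} = 1.663884.
Margin = t* × SE = 1.663884 × 0.0555 = 0.09235.
CI: 0.1652 ± 0.09235 → (0.073, 0.258).
With 90% confidence, each one-unit increase in patient age is associated with a change of between 0.073 and 0.258 days in hospital length of stay.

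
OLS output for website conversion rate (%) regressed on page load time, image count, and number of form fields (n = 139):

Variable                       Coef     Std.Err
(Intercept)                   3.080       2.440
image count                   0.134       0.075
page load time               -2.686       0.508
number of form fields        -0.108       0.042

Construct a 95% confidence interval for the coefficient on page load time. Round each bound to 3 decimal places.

(-3.691, -1.681)

Read off: b = -2.686, SE = 0.508 for page load time.
df = n − k − 1 = 139 − 3 − 1 = 135.
t* = t_{0.025, 135} = 1.977692.
Margin = t* × SE = 1.977692 × 0.508 = 1.00467.
CI: -2.686 ± 1.00467 → (-3.691, -1.681).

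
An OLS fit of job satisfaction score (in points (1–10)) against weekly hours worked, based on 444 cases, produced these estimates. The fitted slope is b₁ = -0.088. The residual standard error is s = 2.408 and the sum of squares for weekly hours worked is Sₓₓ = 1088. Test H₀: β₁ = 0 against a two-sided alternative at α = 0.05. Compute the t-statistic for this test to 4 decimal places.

SE(b₁) = s/√Sₓₓ = 2.408/√1088 = 0.0730032.
t = -0.088 / 0.0730032 = -1.2054.
df = n − 2 = 442.
Two-sided p ≈ 0.2287, which is ≥ 0.05, so fail to reject H₀.
The data do not give significant evidence of an association between weekly hours worked and job satisfaction score.

t = -1.2054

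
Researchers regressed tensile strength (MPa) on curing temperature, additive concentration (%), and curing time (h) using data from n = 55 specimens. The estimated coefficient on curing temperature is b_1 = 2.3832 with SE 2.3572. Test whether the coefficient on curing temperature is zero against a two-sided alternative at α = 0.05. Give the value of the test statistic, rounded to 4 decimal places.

t = 1.0110

H₀: β₁ = 0 vs H₁: β₁ ≠ 0.
t = (b_1 − β₁⁰)/SE = 2.3832 / 2.3572 = 1.0110.
df = n − k − 1 = 55 − 3 − 1 = 51.
Two-sided p ≈ 0.3168, which is ≥ 0.05, so fail to reject H₀.
The data do not give significant evidence of an association between curing temperature and tensile strength, after adjusting for the other predictors.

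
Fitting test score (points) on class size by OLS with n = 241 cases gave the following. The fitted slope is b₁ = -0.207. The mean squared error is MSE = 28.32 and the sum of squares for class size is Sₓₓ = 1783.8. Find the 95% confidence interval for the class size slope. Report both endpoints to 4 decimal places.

(-0.4552, 0.0412)

SE(b₁) = √(MSE/Sₓₓ) = √(28.32/1783.8) = 0.126001.
df = n − 2 = 239.
t* = t_{0.025, 239} = 1.969939.
Margin = t* × SE = 1.969939 × 0.126001 = 0.248214.
CI: -0.207 ± 0.248214 → (-0.4552, 0.0412).
With 95% confidence, each one-unit increase in class size is associated with a change of between -0.4552 and 0.0412 points in test score.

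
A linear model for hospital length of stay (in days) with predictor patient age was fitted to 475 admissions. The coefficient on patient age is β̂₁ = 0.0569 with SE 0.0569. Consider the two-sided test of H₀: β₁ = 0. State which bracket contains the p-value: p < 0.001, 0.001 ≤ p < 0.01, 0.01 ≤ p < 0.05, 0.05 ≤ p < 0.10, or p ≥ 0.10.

t = 0.0569 / 0.0569 = 1.000.
df = n − 2 = 475 − 2 = 473.
Two-sided p = 2·P(T_{473} > |t|) ≈ 0.3178.
So p ≥ 0.10.

p ≥ 0.10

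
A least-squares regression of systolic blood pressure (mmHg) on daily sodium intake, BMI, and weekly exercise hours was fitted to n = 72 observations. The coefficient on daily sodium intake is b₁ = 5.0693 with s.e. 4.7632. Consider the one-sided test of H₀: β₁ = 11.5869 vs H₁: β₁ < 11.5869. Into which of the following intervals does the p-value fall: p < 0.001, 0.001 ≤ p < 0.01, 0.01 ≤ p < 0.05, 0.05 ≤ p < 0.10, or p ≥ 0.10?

t = (5.0693 − 11.5869) / 4.7632 = -1.368.
df = n − k − 1 = 72 − 3 − 1 = 68.
One-sided p = P(T_{68} < t) ≈ 0.0879.
So 0.05 ≤ p < 0.10.

0.05 ≤ p < 0.10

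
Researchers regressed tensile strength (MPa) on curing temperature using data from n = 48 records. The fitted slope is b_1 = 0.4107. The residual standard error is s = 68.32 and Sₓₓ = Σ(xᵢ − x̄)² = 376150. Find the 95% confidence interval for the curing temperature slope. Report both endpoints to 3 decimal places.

(0.186, 0.635)

SE(b_1) = s/√Sₓₓ = 68.32/√376150 = 0.111395.
df = n − 2 = 46.
t* = t_{0.025, 46} = 2.012896.
Margin = t* × SE = 2.012896 × 0.111395 = 0.22423.
CI: 0.4107 ± 0.22423 → (0.186, 0.635).
With 95% confidence, each one-unit increase in curing temperature is associated with a change of between 0.186 and 0.635 MPa in tensile strength.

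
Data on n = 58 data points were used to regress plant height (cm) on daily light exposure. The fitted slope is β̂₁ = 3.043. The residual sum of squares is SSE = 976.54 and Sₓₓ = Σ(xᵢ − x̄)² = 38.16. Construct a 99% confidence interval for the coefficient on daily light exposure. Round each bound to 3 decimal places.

(1.240, 4.846)

MSE = SSE/(n − 2) = 976.54/56 = 17.4382.
SE(β̂₁) = √(MSE/Sₓₓ) = √(17.4382/38.16) = 0.676.
df = n − 2 = 56.
t* = t_{0.005, 56} = 2.666512.
Margin = t* × SE = 2.666512 × 0.676 = 1.80256.
CI: 3.043 ± 1.80256 → (1.240, 4.846).
With 99% confidence, each one-unit increase in daily light exposure is associated with a change of between 1.240 and 4.846 cm in plant height.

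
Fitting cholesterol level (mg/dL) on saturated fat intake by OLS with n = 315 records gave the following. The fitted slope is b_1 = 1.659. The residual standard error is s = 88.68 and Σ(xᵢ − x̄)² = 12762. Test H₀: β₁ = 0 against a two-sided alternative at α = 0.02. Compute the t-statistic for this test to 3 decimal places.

SE(b_1) = s/√Sₓₓ = 88.68/√12762 = 0.784994.
t = 1.659 / 0.784994 = 2.113.
df = n − 2 = 313.
Two-sided p ≈ 0.0354, which is ≥ 0.02, so fail to reject H₀.
The data do not give significant evidence of an association between saturated fat intake and cholesterol level.

t = 2.113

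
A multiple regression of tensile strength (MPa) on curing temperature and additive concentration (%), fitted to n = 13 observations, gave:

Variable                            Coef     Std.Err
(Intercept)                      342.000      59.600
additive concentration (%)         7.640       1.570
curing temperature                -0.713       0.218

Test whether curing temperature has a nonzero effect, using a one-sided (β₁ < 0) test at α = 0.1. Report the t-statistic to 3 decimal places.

Read off: b = -0.713, SE = 0.218 for curing temperature.
H₀: β₁ = 0 vs H₁: β₁ < 0.
t = -0.713 / 0.218 = -3.271.
df = n − k − 1 = 13 − 2 − 1 = 10.
One-sided p ≈ 0.0042, which is < 0.1, so reject H₀.
There is evidence that the true slope on curing temperature is negative, holding the other predictors fixed.

t = -3.271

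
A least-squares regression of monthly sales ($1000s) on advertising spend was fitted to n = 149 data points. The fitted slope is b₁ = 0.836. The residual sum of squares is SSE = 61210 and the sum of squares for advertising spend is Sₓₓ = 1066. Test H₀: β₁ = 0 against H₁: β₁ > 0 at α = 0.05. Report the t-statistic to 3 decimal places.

MSE = SSE/(n − 2) = 61210/147 = 416.395.
SE(b₁) = √(MSE/Sₓₓ) = √(416.395/1066) = 0.624991.
t = 0.836 / 0.624991 = 1.338.
df = n − 2 = 147.
One-sided p ≈ 0.0915, which is ≥ 0.05, so fail to reject H₀.
The data do not give significant evidence that the true slope on advertising spend is positive.

t = 1.338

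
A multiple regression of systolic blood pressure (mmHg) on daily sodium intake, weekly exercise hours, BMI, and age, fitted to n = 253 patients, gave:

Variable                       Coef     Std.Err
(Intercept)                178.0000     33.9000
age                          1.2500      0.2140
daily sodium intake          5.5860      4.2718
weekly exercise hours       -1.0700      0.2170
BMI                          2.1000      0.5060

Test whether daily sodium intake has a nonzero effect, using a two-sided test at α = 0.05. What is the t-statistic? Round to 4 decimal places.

t = 1.3076

Read off: b = 5.5860, SE = 4.2718 for daily sodium intake.
H₀: β₁ = 0 vs H₁: β₁ ≠ 0.
t = 5.5860 / 4.2718 = 1.3076.
df = n − k − 1 = 253 − 4 − 1 = 248.
Two-sided p ≈ 0.1922, which is ≥ 0.05, so fail to reject H₀.
The data do not give significant evidence of an association between daily sodium intake and systolic blood pressure, after adjusting for the other predictors.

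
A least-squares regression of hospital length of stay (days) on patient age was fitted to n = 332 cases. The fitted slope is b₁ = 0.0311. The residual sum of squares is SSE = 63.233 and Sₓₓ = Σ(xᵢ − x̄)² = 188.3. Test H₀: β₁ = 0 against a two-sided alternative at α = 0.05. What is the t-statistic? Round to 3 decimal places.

t = 0.975

MSE = SSE/(n − 2) = 63.233/330 = 0.191615.
SE(b₁) = √(MSE/Sₓₓ) = √(0.191615/188.3) = 0.0318999.
t = 0.0311 / 0.0318999 = 0.975.
df = n − 2 = 330.
Two-sided p ≈ 0.3303, which is ≥ 0.05, so fail to reject H₀.
The data do not give significant evidence of an association between patient age and hospital length of stay.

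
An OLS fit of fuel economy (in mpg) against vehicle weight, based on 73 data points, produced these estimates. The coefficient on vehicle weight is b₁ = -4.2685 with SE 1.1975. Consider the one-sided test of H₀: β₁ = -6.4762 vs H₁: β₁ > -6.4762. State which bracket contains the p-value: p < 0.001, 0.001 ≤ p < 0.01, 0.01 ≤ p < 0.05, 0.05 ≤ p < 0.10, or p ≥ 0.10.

0.01 ≤ p < 0.05

t = (-4.2685 − (-6.4762)) / 1.1975 = 1.844.
df = n − 2 = 73 − 2 = 71.
One-sided p = P(T_{71} > t) ≈ 0.0347.
So 0.01 ≤ p < 0.05.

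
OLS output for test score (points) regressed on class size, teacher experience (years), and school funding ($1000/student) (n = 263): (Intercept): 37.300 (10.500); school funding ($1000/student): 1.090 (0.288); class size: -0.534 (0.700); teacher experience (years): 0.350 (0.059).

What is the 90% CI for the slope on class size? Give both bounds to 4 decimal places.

(-1.6895, 0.6215)

Read off: b = -0.534, SE = 0.700 for class size.
df = n − k − 1 = 263 − 3 − 1 = 259.
t* = t_{0.05, 259} = 1.650758.
Margin = t* × SE = 1.650758 × 0.700 = 1.155531.
CI: -0.534 ± 1.155531 → (-1.6895, 0.6215).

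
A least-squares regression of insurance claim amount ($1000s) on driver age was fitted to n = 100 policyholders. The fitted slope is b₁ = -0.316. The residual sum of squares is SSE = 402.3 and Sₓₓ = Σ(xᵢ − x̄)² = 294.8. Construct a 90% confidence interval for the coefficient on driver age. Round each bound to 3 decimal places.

(-0.512, -0.120)

MSE = SSE/(n − 2) = 402.3/98 = 4.1051.
SE(b₁) = √(MSE/Sₓₓ) = √(4.1051/294.8) = 0.118004.
df = n − 2 = 98.
t* = t_{0.05, 98} = 1.660551.
Margin = t* × SE = 1.660551 × 0.118004 = 0.19595.
CI: -0.316 ± 0.19595 → (-0.512, -0.120).
With 90% confidence, each one-unit increase in driver age is associated with a change of between -0.512 and -0.120 $1000s in insurance claim amount.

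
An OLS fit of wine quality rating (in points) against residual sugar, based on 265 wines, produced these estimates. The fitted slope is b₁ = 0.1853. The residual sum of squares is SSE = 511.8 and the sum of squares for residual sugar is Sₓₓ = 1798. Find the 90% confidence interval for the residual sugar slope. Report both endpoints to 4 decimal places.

MSE = SSE/(n − 2) = 511.8/263 = 1.94601.
SE(b₁) = √(MSE/Sₓₓ) = √(1.94601/1798) = 0.0328986.
df = n − 2 = 263.
t* = t_{0.05, 263} = 1.650668.
Margin = t* × SE = 1.650668 × 0.0328986 = 0.054305.
CI: 0.1853 ± 0.054305 → (0.1310, 0.2396).
With 90% confidence, each one-unit increase in residual sugar is associated with a change of between 0.1310 and 0.2396 points in wine quality rating.

(0.1310, 0.2396)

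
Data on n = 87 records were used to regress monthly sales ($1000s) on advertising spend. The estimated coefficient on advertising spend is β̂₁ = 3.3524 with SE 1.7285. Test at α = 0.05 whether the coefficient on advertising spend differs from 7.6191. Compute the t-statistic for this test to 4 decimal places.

H₀: β₁ = 7.6191 vs H₁: β₁ ≠ 7.6191.
t = (β̂₁ − β₁⁰)/SE = (3.3524 − 7.6191) / 1.7285 = -2.4684.
df = n − 2 = 87 − 2 = 85.
Two-sided p ≈ 0.0156, which is < 0.05, so reject H₀.
There is evidence that the true slope on advertising spend differs from 7.6191 $1000s per unit.

t = -2.4684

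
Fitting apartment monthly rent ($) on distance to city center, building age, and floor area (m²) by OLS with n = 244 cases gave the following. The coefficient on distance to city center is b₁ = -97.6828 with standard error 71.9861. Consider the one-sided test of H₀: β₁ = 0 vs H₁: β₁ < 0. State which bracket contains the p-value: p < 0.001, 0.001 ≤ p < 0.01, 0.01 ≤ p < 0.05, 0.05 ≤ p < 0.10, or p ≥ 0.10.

0.05 ≤ p < 0.10

t = -97.6828 / 71.9861 = -1.357.
df = n − k − 1 = 244 − 3 − 1 = 240.
One-sided p = P(T_{240} < t) ≈ 0.0880.
So 0.05 ≤ p < 0.10.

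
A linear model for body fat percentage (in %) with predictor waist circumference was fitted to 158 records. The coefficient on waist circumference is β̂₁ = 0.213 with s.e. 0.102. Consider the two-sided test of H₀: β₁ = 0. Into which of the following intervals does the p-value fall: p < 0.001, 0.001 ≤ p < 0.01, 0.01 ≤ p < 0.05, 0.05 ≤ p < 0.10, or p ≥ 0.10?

0.01 ≤ p < 0.05

t = 0.213 / 0.102 = 2.088.
df = n − 2 = 158 − 2 = 156.
Two-sided p = 2·P(T_{156} > |t|) ≈ 0.0384.
So 0.01 ≤ p < 0.05.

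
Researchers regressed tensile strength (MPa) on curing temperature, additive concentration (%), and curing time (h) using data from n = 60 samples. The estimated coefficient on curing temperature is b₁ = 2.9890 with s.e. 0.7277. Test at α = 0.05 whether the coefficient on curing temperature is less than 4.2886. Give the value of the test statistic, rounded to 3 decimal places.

H₀: β₁ = 4.2886 vs H₁: β₁ < 4.2886.
t = (b₁ − β₁⁰)/SE = (2.9890 − 4.2886) / 0.7277 = -1.786.
df = n − k − 1 = 60 − 3 − 1 = 56.
One-sided p ≈ 0.0398, which is < 0.05, so reject H₀.
There is evidence that the true slope on curing temperature is below 4.2886 MPa per unit, holding the other predictors fixed.

t = -1.786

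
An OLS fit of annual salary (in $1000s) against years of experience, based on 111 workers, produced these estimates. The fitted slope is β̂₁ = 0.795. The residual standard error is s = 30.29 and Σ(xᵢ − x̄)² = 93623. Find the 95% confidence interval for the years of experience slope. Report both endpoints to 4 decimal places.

SE(β̂₁) = s/√Sₓₓ = 30.29/√93623 = 0.0989938.
df = n − 2 = 109.
t* = t_{0.025, 109} = 1.981967.
Margin = t* × SE = 1.981967 × 0.0989938 = 0.196202.
CI: 0.795 ± 0.196202 → (0.5988, 0.9912).
With 95% confidence, each one-unit increase in years of experience is associated with a change of between 0.5988 and 0.9912 $1000s in annual salary.

(0.5988, 0.9912)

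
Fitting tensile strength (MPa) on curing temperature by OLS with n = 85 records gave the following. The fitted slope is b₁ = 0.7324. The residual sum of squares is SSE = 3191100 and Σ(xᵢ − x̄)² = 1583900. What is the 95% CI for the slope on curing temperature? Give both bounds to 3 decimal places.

(0.423, 1.042)

MSE = SSE/(n − 2) = 3191100/83 = 38447.
SE(b₁) = √(MSE/Sₓₓ) = √(38447/1583900) = 0.1558.
df = n − 2 = 83.
t* = t_{0.025, 83} = 1.98896.
Margin = t* × SE = 1.98896 × 0.1558 = 0.30988.
CI: 0.7324 ± 0.30988 → (0.423, 1.042).
With 95% confidence, each one-unit increase in curing temperature is associated with a change of between 0.423 and 1.042 MPa in tensile strength.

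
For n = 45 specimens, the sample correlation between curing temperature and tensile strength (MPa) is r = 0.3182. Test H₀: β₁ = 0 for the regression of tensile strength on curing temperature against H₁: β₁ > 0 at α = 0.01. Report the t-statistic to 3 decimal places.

t = 2.201

t = r·√(n − 2)/√(1 − r²) = 0.3182·√43/√0.898749 = 2.201.
df = n − 2 = 43.
One-sided p ≈ 0.0166, which is ≥ 0.01, so fail to reject H₀.
The data do not give significant evidence of a linear association between curing temperature and tensile strength.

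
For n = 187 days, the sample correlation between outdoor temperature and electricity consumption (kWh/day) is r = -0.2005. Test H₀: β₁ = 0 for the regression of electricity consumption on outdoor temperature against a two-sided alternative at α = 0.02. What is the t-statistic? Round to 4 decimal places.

t = -2.7836

t = r·√(n − 2)/√(1 − r²) = -0.2005·√185/√0.9598 = -2.7836.
df = n − 2 = 185.
Two-sided p ≈ 0.0059, which is < 0.02, so reject H₀.
There is evidence of a linear association between outdoor temperature and electricity consumption.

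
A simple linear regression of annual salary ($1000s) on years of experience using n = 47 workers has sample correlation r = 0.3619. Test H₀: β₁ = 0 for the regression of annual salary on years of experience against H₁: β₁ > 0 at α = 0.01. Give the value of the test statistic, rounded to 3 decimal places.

t = r·√(n − 2)/√(1 − r²) = 0.3619·√45/√0.869028 = 2.604.
df = n − 2 = 45.
One-sided p ≈ 0.0062, which is < 0.01, so reject H₀.
There is evidence of a linear association between years of experience and annual salary.

t = 2.604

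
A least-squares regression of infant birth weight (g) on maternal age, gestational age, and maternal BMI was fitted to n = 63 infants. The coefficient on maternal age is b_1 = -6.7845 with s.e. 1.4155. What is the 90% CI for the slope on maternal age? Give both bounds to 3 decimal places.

(-9.150, -4.419)

df = n − k − 1 = 63 − 3 − 1 = 59.
t* = t_{0.05, 59} = 1.671093.
Margin = t* × SE = 1.671093 × 1.4155 = 2.36543.
CI: -6.7845 ± 2.36543 → (-9.150, -4.419).
With 90% confidence, each one-unit increase in maternal age is associated with a change of between -9.150 and -4.419 g in infant birth weight, holding the other predictors fixed.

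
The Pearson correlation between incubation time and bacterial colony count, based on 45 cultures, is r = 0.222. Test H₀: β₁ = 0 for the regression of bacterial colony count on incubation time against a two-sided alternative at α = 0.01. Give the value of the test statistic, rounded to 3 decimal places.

t = 1.493

t = r·√(n − 2)/√(1 − r²) = 0.222·√43/√0.950716 = 1.493.
df = n − 2 = 43.
Two-sided p ≈ 0.1427, which is ≥ 0.01, so fail to reject H₀.
The data do not give significant evidence of a linear association between incubation time and bacterial colony count.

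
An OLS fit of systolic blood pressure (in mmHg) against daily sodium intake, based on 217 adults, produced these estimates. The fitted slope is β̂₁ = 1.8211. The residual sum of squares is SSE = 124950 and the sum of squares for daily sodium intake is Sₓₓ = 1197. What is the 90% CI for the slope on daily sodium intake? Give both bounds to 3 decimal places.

MSE = SSE/(n − 2) = 124950/215 = 581.163.
SE(β̂₁) = √(MSE/Sₓₓ) = √(581.163/1197) = 0.69679.
df = n − 2 = 215.
t* = t_{0.05, 215} = 1.651972.
Margin = t* × SE = 1.651972 × 0.69679 = 1.15108.
CI: 1.8211 ± 1.15108 → (0.670, 2.972).
With 90% confidence, each one-unit increase in daily sodium intake is associated with a change of between 0.670 and 2.972 mmHg in systolic blood pressure.

(0.670, 2.972)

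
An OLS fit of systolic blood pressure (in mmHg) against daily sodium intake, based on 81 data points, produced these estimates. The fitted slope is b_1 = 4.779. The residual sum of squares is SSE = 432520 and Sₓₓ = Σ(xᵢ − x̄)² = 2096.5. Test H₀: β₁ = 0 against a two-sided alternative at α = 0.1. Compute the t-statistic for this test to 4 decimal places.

MSE = SSE/(n − 2) = 432520/79 = 5474.94.
SE(b_1) = √(MSE/Sₓₓ) = √(5474.94/2096.5) = 1.616.
t = 4.779 / 1.616 = 2.9573.
df = n − 2 = 79.
Two-sided p ≈ 0.0041, which is < 0.1, so reject H₀.
There is evidence that daily sodium intake is associated with systolic blood pressure.

t = 2.9573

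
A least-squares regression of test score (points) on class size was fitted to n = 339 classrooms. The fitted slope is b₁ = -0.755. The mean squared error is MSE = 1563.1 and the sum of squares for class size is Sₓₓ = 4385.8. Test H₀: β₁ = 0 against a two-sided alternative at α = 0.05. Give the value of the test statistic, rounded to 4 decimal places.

SE(b₁) = √(MSE/Sₓₓ) = √(1563.1/4385.8) = 0.596993.
t = -0.755 / 0.596993 = -1.2647.
df = n − 2 = 337.
Two-sided p ≈ 0.2069, which is ≥ 0.05, so fail to reject H₀.
The data do not give significant evidence of an association between class size and test score.

t = -1.2647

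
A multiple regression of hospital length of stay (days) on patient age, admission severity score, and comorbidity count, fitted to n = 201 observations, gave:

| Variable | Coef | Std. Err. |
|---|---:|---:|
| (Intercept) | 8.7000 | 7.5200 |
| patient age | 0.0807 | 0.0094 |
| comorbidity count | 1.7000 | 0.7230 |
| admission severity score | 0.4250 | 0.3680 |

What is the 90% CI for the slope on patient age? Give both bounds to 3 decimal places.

(0.065, 0.096)

Read off: b = 0.0807, SE = 0.0094 for patient age.
df = n − k − 1 = 201 − 3 − 1 = 197.
t* = t_{0.05, 197} = 1.652625.
Margin = t* × SE = 1.652625 × 0.0094 = 0.01553.
CI: 0.0807 ± 0.01553 → (0.065, 0.096).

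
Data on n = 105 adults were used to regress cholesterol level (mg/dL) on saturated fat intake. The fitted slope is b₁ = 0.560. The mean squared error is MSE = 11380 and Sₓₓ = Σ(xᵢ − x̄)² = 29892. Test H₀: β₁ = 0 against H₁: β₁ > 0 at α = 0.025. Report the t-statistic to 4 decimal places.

t = 0.9076

SE(b₁) = √(MSE/Sₓₓ) = √(11380/29892) = 0.617012.
t = 0.560 / 0.617012 = 0.9076.
df = n − 2 = 103.
One-sided p ≈ 0.1831, which is ≥ 0.025, so fail to reject H₀.
The data do not give significant evidence that the true slope on saturated fat intake is positive.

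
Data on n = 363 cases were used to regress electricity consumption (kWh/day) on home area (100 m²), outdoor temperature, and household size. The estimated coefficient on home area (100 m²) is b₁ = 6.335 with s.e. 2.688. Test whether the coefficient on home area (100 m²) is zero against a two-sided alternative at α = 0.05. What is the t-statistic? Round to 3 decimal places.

H₀: β₁ = 0 vs H₁: β₁ ≠ 0.
t = (b₁ − β₁⁰)/SE = 6.335 / 2.688 = 2.357.
df = n − k − 1 = 363 − 3 − 1 = 359.
Two-sided p ≈ 0.0190, which is < 0.05, so reject H₀.
There is evidence that home area (100 m²) is associated with electricity consumption, holding the other predictors fixed.

t = 2.357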